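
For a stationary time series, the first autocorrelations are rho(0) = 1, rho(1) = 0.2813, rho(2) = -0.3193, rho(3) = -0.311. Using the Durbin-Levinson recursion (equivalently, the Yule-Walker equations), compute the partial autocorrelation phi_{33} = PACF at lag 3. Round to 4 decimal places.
\phi_{33} = -0.0810

The PACF at lag k is phi_{kk}, the last component of the solution
to the Yule-Walker system G_k phi = r_k where
  (G_k)_{ij} = rho(|i - j|), (r_k)_i = rho(i), i,j = 1..k.
Equivalently, Durbin-Levinson gives phi_{kk} iteratively:
  phi_{11} = rho(1)
  phi_{kk} = [rho(k) - sum_{j=1..k-1} phi_{k-1,j} rho(k-j)]
            / [1 - sum_{j=1..k-1} phi_{k-1,j} rho(j)],
  phi_{k,j} = phi_{k-1,j} - phi_{kk} phi_{k-1,k-j},  j = 1..k-1.
Step k = 1:
  phi_11 = rho(1) = 0.2813.
Step k = 2:
  phi_22 = [rho(2) - phi_11 rho(1)] / [1 - phi_11 rho(1)] = [-0.3193 - (0.2813)(0.2813)] / [1 - (0.2813)(0.2813)]
         = -0.39842969 / 0.92087031 = -0.432666.
  Update: phi_21 = phi_11 - phi_22 phi_11 = 0.2813 - (-0.432666)(0.2813) = 0.403009.
Step k = 3:
  phi_33 = [rho(3) - phi_21 rho(2) - phi_22 rho(1)] / [1 - phi_21 rho(1) - phi_22 rho(2)]
    numerator   = -0.311 - (0.403009)(-0.3193) - (-0.432666)(0.2813) = -0.06061013
    denominator = 1 - (0.403009)(0.2813) - (-0.432666)(-0.3193) = 0.74848315
  phi_33 = -0.06061013 / 0.74848315 = -0.081.
Therefore phi_{33} = -0.0810.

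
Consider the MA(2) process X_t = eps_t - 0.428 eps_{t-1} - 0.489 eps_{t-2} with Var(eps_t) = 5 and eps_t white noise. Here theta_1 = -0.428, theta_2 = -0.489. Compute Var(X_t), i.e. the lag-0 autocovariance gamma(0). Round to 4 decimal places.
\gamma(0) = 7.1115

For an MA(q) process X_t = eps_t + sum_i theta_i eps_{t-i} with
Var(eps_t) = sigma^2, the variance is
  gamma(0) = sigma^2 * (1 + sum_i theta_i^2).
  sum_i theta_i^2 = (-0.428)^2 + (-0.489)^2 = 0.183184 + 0.239121 = 0.422305.
  gamma(0) = 5 * (1 + 0.422305) = 5 * 1.422305 = 7.111525, which rounds to 7.1115.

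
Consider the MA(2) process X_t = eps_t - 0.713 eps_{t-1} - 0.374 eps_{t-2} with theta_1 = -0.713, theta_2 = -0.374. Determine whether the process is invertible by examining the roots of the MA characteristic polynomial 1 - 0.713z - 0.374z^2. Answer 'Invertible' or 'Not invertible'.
\text{Not invertible}

The MA(q) characteristic polynomial is P(z) = 1 - 0.713z - 0.374z^2.
Invertibility requires all roots to lie outside the unit circle, i.e. |z| > 1 for every root.
Set 1 + (-0.713) z + (-0.374) z^2 = 0, i.e. a z^2 + b z + c = 0 with a = -0.374, b = -0.713, c = 1.
Discriminant D = b^2 - 4ac = (-0.713)^2 - 4*(-0.374)*1 = 0.508369 - (-1.496) = 2.004369.
D >= 0, so the roots are real: z = (-b +/- sqrt(D)) / (2a) = (0.713 +/- 1.415757) / (-0.748).
  z_1 = (0.713 + 1.415757) / (-0.748) = -2.8459,   |z_1| = 2.8459.
  z_2 = (0.713 - 1.415757) / (-0.748) = 0.9395,   |z_2| = 0.9395.
Moduli of all roots: 2.8459, 0.9395.
All moduli strictly greater than 1? No.
Verdict: Not invertible.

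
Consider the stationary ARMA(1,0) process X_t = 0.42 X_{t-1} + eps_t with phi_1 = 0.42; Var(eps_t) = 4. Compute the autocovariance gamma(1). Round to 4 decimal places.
\gamma(1) = 2.0398

Multiply the model equation by X_{t-k} and take expectations. With theta_0 = psi_0 = 1 and psi_j the MA(infinity) weights, this gives
  gamma(k) - sum_i phi_i gamma(k-i) = c_k,
  c_k = sigma^2 * sum_{j=k..q} theta_j psi_{j-k}   (c_k = 0 for k > q),
using gamma(-m) = gamma(m).
Pure AR (q = 0): c_0 = sigma^2 = 4, c_k = 0 for k >= 1.
Equations for k = 0 and k = 1 (AR order 1):
  gamma(0) = phi_1 gamma(1) + c_0
  gamma(1) = phi_1 gamma(0) + c_1
Substituting the second into the first: gamma(0) (1 - phi_1^2) = c_0 + phi_1 c_1, so
  gamma(0) = c_0 / (1 - phi_1^2) = 4 / (1 - (0.42)^2) = 4 / 0.8236 = 4.856727.
  gamma(1) = phi_1 gamma(0) = (0.42)(4.856727) = 2.039825.
Therefore gamma(1) = 2.0398 (to 4 decimal places).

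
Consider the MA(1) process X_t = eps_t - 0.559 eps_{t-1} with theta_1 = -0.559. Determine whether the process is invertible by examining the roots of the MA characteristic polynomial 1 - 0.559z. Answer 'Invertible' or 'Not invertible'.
\text{Invertible}

The MA(q) characteristic polynomial is P(z) = 1 - 0.559z.
Invertibility requires all roots to lie outside the unit circle, i.e. |z| > 1 for every root.
This is linear in z: 1 + (-0.559) z = 0  =>  z = -1/(-0.559) = 1.788909,  |z| = 1.788909.
Moduli of all roots: 1.7889.
All moduli strictly greater than 1? Yes.
Verdict: Invertible.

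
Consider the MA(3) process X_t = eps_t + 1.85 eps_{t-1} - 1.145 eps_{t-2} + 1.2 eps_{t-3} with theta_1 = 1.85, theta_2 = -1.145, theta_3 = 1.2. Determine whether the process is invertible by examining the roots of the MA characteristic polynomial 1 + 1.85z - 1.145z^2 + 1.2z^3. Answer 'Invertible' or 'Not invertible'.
\text{Not invertible}

The MA(q) characteristic polynomial is P(z) = 1 + 1.85z - 1.145z^2 + 1.2z^3.
Invertibility requires all roots to lie outside the unit circle, i.e. |z| > 1 for every root.
Degree 3: look for a simple real root z0 first, then factor out (1 - z/z0) and solve the remaining quadratic.
Testing z0 = -0.4: P(-0.4) = 1 + (1.85)(-0.4) + (-1.145)(-0.4)^2 + (1.2)(-0.4)^3
  = 1 + (-0.74) + (-0.1832) + (-0.0768) = 0.  So z_0 = -0.4 is a root, |z_0| = 0.4.
Divide out the factor (1 + 2.5 z) = (1 - z/z0) (since 1/z0 = -2.5):
  P(z) = (1 + 2.5 z)(1 + (-0.65) z + (0.48) z^2)
  [check: z-coef -0.65 - (-2.5) = 1.85; z^2-coef 0.48 - (-2.5)(-0.65) = -1.145; z^3-coef -(-2.5)(0.48) = 1.2.]
Remaining roots from the quadratic factor 1 + (-0.65) z + (0.48) z^2:
  Set 1 + (-0.65) z + (0.48) z^2 = 0, i.e. a z^2 + b z + c = 0 with a = 0.48, b = -0.65, c = 1.
  Discriminant D = b^2 - 4ac = (-0.65)^2 - 4*(0.48)*1 = 0.4225 - (1.92) = -1.4975.
  D < 0, so the roots are the complex-conjugate pair z = (-b +/- i sqrt(-D)) / (2a) = 0.6771 +/- 1.2747i.
  For a conjugate pair |z|^2 = z * conj(z) = (product of roots) = c/a = 1/(0.48) = 2.083333, so |z| = sqrt(2.083333) = 1.4434 for both roots.
Moduli of all roots: 0.4000, 1.4434, 1.4434.
All moduli strictly greater than 1? No.
Verdict: Not invertible.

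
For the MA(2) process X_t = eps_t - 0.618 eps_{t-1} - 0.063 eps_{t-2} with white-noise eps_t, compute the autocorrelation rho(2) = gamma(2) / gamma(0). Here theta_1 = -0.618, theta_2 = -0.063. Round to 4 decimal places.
\rho(2) = -0.0455

For an MA(q) process with theta_0 = 1, the autocovariance is
  gamma(k) = sigma^2 * sum_{i=0..q-k} theta_i * theta_{i+k},
and rho(k) = gamma(k) / gamma(0). Sigma^2 cancels.
  numerator   = (1)*(-0.063) = -0.063.
  denominator = (1)^2 + (-0.618)^2 + (-0.063)^2 = 1.385893.
  rho(2) = -0.063 / 1.385893 = -0.0455.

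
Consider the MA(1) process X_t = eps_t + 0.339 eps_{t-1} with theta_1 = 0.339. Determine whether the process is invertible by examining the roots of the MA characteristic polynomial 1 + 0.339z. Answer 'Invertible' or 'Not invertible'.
\text{Invertible}

The MA(q) characteristic polynomial is P(z) = 1 + 0.339z.
Invertibility requires all roots to lie outside the unit circle, i.e. |z| > 1 for every root.
This is linear in z: 1 + (0.339) z = 0  =>  z = -1/(0.339) = -2.949853,  |z| = 2.949853.
Moduli of all roots: 2.9499.
All moduli strictly greater than 1? Yes.
Verdict: Invertible.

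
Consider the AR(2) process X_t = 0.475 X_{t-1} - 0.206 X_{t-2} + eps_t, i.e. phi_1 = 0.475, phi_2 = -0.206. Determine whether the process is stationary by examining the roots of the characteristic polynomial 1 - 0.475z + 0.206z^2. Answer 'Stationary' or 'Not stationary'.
\text{Stationary}

The AR(p) characteristic polynomial is P(z) = 1 - 0.475z + 0.206z^2.
Stationarity requires all roots to lie outside the unit circle, i.e. |z| > 1 for every root.
Set 1 + (-0.475) z + (0.206) z^2 = 0, i.e. a z^2 + b z + c = 0 with a = 0.206, b = -0.475, c = 1.
Discriminant D = b^2 - 4ac = (-0.475)^2 - 4*(0.206)*1 = 0.225625 - (0.824) = -0.598375.
D < 0, so the roots are the complex-conjugate pair z = (-b +/- i sqrt(-D)) / (2a) = 1.1529 +/- 1.8775i.
For a conjugate pair |z|^2 = z * conj(z) = (product of roots) = c/a = 1/(0.206) = 4.854369, so |z| = sqrt(4.854369) = 2.2033 for both roots.
Moduli of all roots: 2.2033, 2.2033.
All moduli strictly greater than 1? Yes.
Verdict: Stationary.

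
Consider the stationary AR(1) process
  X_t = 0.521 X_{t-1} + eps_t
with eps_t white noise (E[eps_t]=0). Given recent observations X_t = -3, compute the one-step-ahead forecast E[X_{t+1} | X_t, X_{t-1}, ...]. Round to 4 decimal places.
E[X_{t+1} \mid \mathcal F_t] = -1.5630

For an AR(p) model X_t = c + sum_i phi_i X_{t-i} + eps_t, the
one-step-ahead conditional mean is
  E[X_{t+1} | X_t, ...] = c + sum_i phi_i X_{t+1-i}.
Substitute known values:
  E[X_{t+1} | ...] = (0.521) * (-3)
                   = -1.5630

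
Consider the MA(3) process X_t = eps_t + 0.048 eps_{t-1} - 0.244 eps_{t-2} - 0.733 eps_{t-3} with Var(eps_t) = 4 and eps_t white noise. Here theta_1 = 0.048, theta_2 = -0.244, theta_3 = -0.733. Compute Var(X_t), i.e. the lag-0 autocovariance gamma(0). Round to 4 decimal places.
\gamma(0) = 6.3965

For an MA(q) process X_t = eps_t + sum_i theta_i eps_{t-i} with
Var(eps_t) = sigma^2, the variance is
  gamma(0) = sigma^2 * (1 + sum_i theta_i^2).
  sum_i theta_i^2 = (0.048)^2 + (-0.244)^2 + (-0.733)^2 = 0.002304 + 0.059536 + 0.537289 = 0.599129.
  gamma(0) = 4 * (1 + 0.599129) = 4 * 1.599129 = 6.396516, which rounds to 6.3965.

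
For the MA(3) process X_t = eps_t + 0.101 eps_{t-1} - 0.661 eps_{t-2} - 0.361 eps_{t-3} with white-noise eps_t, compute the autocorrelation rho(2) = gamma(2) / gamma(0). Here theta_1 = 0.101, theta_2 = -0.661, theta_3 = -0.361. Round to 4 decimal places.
\rho(2) = -0.4421

For an MA(q) process with theta_0 = 1, the autocovariance is
  gamma(k) = sigma^2 * sum_{i=0..q-k} theta_i * theta_{i+k},
and rho(k) = gamma(k) / gamma(0). Sigma^2 cancels.
  numerator   = (1)*(-0.661) + (0.101)*(-0.361) = -0.697461.
  denominator = (1)^2 + (0.101)^2 + (-0.661)^2 + (-0.361)^2 = 1.577443.
  rho(2) = -0.697461 / 1.577443 = -0.4421.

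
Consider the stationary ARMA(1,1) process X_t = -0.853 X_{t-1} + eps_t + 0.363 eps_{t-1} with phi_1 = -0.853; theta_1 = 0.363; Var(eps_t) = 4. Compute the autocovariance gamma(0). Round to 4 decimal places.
\gamma(0) = 7.5258

Multiply the model equation by X_{t-k} and take expectations. With theta_0 = psi_0 = 1 and psi_j the MA(infinity) weights, this gives
  gamma(k) - sum_i phi_i gamma(k-i) = c_k,
  c_k = sigma^2 * sum_{j=k..q} theta_j psi_{j-k}   (c_k = 0 for k > q),
using gamma(-m) = gamma(m).
psi-weights needed (psi_j = theta_j + sum_i phi_i psi_{j-i}):
  psi_1 = theta_1 + phi_1 = 0.363 + (-0.853) = -0.49
Right-hand sides:
  c_0 = sigma^2 (1 + theta_1 psi_1) = 4 * (1 + (0.363)(-0.49)) = 4 * 0.82213 = 3.28852
  c_1 = sigma^2 theta_1 = 4 * (0.363) = 1.452
  c_2 = 0
Equations for k = 0 and k = 1 (AR order 1):
  gamma(0) = phi_1 gamma(1) + c_0
  gamma(1) = phi_1 gamma(0) + c_1
Substituting the second into the first: gamma(0) (1 - phi_1^2) = c_0 + phi_1 c_1, so
  gamma(0) = (c_0 + phi_1 c_1) / (1 - phi_1^2) = (3.28852 + (-0.853)(1.452)) / (1 - (-0.853)^2) = 2.049964 / 0.272391 = 7.525814.
Therefore gamma(0) = 7.5258 (to 4 decimal places).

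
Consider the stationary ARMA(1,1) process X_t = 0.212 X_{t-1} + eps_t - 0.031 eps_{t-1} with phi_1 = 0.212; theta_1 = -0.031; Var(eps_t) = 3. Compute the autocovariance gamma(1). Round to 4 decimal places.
\gamma(1) = 0.5648

Multiply the model equation by X_{t-k} and take expectations. With theta_0 = psi_0 = 1 and psi_j the MA(infinity) weights, this gives
  gamma(k) - sum_i phi_i gamma(k-i) = c_k,
  c_k = sigma^2 * sum_{j=k..q} theta_j psi_{j-k}   (c_k = 0 for k > q),
using gamma(-m) = gamma(m).
psi-weights needed (psi_j = theta_j + sum_i phi_i psi_{j-i}):
  psi_1 = theta_1 + phi_1 = -0.031 + (0.212) = 0.181
Right-hand sides:
  c_0 = sigma^2 (1 + theta_1 psi_1) = 3 * (1 + (-0.031)(0.181)) = 3 * 0.994389 = 2.983167
  c_1 = sigma^2 theta_1 = 3 * (-0.031) = -0.093
  c_2 = 0
Equations for k = 0 and k = 1 (AR order 1):
  gamma(0) = phi_1 gamma(1) + c_0
  gamma(1) = phi_1 gamma(0) + c_1
Substituting the second into the first: gamma(0) (1 - phi_1^2) = c_0 + phi_1 c_1, so
  gamma(0) = (c_0 + phi_1 c_1) / (1 - phi_1^2) = (2.983167 + (0.212)(-0.093)) / (1 - (0.212)^2) = 2.963451 / 0.955056 = 3.102908.
  gamma(1) = phi_1 gamma(0) + c_1 = (0.212)(3.102908) + (-0.093) = 0.564817.
Therefore gamma(1) = 0.5648 (to 4 decimal places).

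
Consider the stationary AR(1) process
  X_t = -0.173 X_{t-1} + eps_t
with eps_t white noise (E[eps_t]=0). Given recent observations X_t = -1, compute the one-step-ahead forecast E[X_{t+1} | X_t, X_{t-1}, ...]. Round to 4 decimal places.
E[X_{t+1} \mid \mathcal F_t] = 0.1730

For an AR(p) model X_t = c + sum_i phi_i X_{t-i} + eps_t, the
one-step-ahead conditional mean is
  E[X_{t+1} | X_t, ...] = c + sum_i phi_i X_{t+1-i}.
Substitute known values:
  E[X_{t+1} | ...] = (-0.173) * (-1)
                   = 0.1730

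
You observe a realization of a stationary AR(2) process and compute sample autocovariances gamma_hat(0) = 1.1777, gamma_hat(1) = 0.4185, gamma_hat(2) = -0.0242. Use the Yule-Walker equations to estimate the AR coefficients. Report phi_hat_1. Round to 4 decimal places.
\hat\phi_{1} = 0.4151

The Yule-Walker equations for an AR(p) process read, in matrix form,
  Gamma_p phi = r_p,   with   (Gamma_p)_{ij} = gamma(|i - j|),
                       (r_p)_i = gamma(i),   i,j = 1..p.
Substitute the sample gammas (Toeplitz matrix and right-hand side of size 2):
  Gamma_p = [[1.1777, 0.4185], [0.4185, 1.1777]]
  r_p     = [0.4185, -0.0242]
Written out:
  1.1777 phi_1 + 0.4185 phi_2 = 0.4185
  0.4185 phi_1 + 1.1777 phi_2 = -0.0242
Solve by Cramer's rule:
  det = gamma(0)^2 - gamma(1)^2 = (1.1777)^2 - (0.4185)^2 = 1.38697729 - 0.17514225 = 1.21183504
  phi_hat_1 = [gamma(1) gamma(0) - gamma(1) gamma(2)] / det = [(0.4185)(1.1777) - (0.4185)(-0.0242)] / 1.21183504 = 0.50299515 / 1.21183504 = 0.4151
  phi_hat_2 = [gamma(0) gamma(2) - gamma(1)^2] / det = [(1.1777)(-0.0242) - (0.4185)^2] / 1.21183504 = -0.20364259 / 1.21183504 = -0.168
So phi_hat = [0.4151, -0.1680].
Therefore phi_hat_1 = 0.4151.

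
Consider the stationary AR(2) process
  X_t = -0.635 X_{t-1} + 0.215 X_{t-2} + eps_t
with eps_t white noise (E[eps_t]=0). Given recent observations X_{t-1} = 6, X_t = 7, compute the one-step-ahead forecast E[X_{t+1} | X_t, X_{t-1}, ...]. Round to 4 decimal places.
E[X_{t+1} \mid \mathcal F_t] = -3.1550

For an AR(p) model X_t = c + sum_i phi_i X_{t-i} + eps_t, the
one-step-ahead conditional mean is
  E[X_{t+1} | X_t, ...] = c + sum_i phi_i X_{t+1-i}.
Substitute known values:
  E[X_{t+1} | ...] = (-0.635) * (7) + (0.215) * (6)
                   = -3.1550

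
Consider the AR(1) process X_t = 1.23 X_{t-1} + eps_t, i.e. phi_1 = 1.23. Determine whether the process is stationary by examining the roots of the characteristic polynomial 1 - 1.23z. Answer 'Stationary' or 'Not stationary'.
\text{Not stationary}

The AR(p) characteristic polynomial is P(z) = 1 - 1.23z.
Stationarity requires all roots to lie outside the unit circle, i.e. |z| > 1 for every root.
This is linear in z: 1 + (-1.23) z = 0  =>  z = -1/(-1.23) = 0.813008,  |z| = 0.813008.
Moduli of all roots: 0.8130.
All moduli strictly greater than 1? No.
Verdict: Not stationary.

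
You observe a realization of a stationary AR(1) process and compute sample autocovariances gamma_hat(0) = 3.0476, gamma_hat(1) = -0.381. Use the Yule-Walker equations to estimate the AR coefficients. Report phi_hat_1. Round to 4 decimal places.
\hat\phi_{1} = -0.1250

The Yule-Walker equations for an AR(p) process read, in matrix form,
  Gamma_p phi = r_p,   with   (Gamma_p)_{ij} = gamma(|i - j|),
                       (r_p)_i = gamma(i),   i,j = 1..p.
Substitute the sample gammas (Toeplitz matrix and right-hand side of size 1):
  Gamma_p = [[3.0476]]
  r_p     = [-0.381]
With p = 1 this is the single equation gamma(0) phi_1 = gamma(1):
  phi_hat_1 = gamma(1) / gamma(0) = -0.381 / 3.0476 = -0.1250.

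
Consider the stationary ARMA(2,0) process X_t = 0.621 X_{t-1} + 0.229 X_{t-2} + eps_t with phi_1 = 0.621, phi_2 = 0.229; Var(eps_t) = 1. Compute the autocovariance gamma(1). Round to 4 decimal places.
\gamma(1) = 2.4200

Multiply the model equation by X_{t-k} and take expectations. With theta_0 = psi_0 = 1 and psi_j the MA(infinity) weights, this gives
  gamma(k) - sum_i phi_i gamma(k-i) = c_k,
  c_k = sigma^2 * sum_{j=k..q} theta_j psi_{j-k}   (c_k = 0 for k > q),
using gamma(-m) = gamma(m).
Pure AR (q = 0): c_0 = sigma^2 = 1, c_k = 0 for k >= 1.
Equations for k = 0, 1, 2 (AR order 2, c_2 = 0):
  (E0) gamma(0) = phi_1 gamma(1) + phi_2 gamma(2) + c_0
  (E1) gamma(1) = phi_1 gamma(0) + phi_2 gamma(1) + c_1
  (E2) gamma(2) = phi_1 gamma(1) + phi_2 gamma(0)
From (E1): gamma(1) = A gamma(0) + B with
  A = phi_1 / (1 - phi_2) = 0.621 / 0.771 = 0.805447,   B = c_1 / (1 - phi_2) = 0 / 0.771 = 0.
Insert (E2) into (E0): gamma(0) (1 - phi_2^2) = phi_1 (1 + phi_2) gamma(1) + c_0.
  phi_1 (1 + phi_2) = (0.621)(1.229) = 0.763209,   1 - phi_2^2 = 0.947559.
Replace gamma(1) by A gamma(0) + B and collect gamma(0):
  gamma(0) [0.947559 - (0.763209)(0.805447)] = c_0 = 1
  gamma(0) * 0.332834 = 1
  gamma(0) = 1 / 0.332834 = 3.004499.
  gamma(1) = A gamma(0) = (0.805447)(3.004499) = 2.419966.
Therefore gamma(1) = 2.4200 (to 4 decimal places).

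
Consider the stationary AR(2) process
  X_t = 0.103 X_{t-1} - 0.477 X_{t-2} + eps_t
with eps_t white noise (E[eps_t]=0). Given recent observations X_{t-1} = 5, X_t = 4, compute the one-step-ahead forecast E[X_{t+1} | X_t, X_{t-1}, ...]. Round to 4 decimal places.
E[X_{t+1} \mid \mathcal F_t] = -1.9730

For an AR(p) model X_t = c + sum_i phi_i X_{t-i} + eps_t, the
one-step-ahead conditional mean is
  E[X_{t+1} | X_t, ...] = c + sum_i phi_i X_{t+1-i}.
Substitute known values:
  E[X_{t+1} | ...] = (0.103) * (4) + (-0.477) * (5)
                   = -1.9730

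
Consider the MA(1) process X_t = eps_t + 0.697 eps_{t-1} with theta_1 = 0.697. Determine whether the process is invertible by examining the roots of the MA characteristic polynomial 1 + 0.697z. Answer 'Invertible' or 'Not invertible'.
\text{Invertible}

The MA(q) characteristic polynomial is P(z) = 1 + 0.697z.
Invertibility requires all roots to lie outside the unit circle, i.e. |z| > 1 for every root.
This is linear in z: 1 + (0.697) z = 0  =>  z = -1/(0.697) = -1.43472,  |z| = 1.43472.
Moduli of all roots: 1.4347.
All moduli strictly greater than 1? Yes.
Verdict: Invertible.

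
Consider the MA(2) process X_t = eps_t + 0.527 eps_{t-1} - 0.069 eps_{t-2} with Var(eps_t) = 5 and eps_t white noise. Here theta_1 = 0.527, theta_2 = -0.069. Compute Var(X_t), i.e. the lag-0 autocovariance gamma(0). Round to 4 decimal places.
\gamma(0) = 6.4125

For an MA(q) process X_t = eps_t + sum_i theta_i eps_{t-i} with
Var(eps_t) = sigma^2, the variance is
  gamma(0) = sigma^2 * (1 + sum_i theta_i^2).
  sum_i theta_i^2 = (0.527)^2 + (-0.069)^2 = 0.277729 + 0.004761 = 0.28249.
  gamma(0) = 5 * (1 + 0.28249) = 5 * 1.28249 = 6.41245, which rounds to 6.4125.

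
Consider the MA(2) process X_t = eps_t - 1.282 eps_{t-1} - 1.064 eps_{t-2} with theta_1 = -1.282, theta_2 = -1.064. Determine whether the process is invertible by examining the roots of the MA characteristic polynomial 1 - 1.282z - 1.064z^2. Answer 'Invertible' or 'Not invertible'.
\text{Not invertible}

The MA(q) characteristic polynomial is P(z) = 1 - 1.282z - 1.064z^2.
Invertibility requires all roots to lie outside the unit circle, i.e. |z| > 1 for every root.
Set 1 + (-1.282) z + (-1.064) z^2 = 0, i.e. a z^2 + b z + c = 0 with a = -1.064, b = -1.282, c = 1.
Discriminant D = b^2 - 4ac = (-1.282)^2 - 4*(-1.064)*1 = 1.643524 - (-4.256) = 5.899524.
D >= 0, so the roots are real: z = (-b +/- sqrt(D)) / (2a) = (1.282 +/- 2.428894) / (-2.128).
  z_1 = (1.282 + 2.428894) / (-2.128) = -1.7438,   |z_1| = 1.7438.
  z_2 = (1.282 - 2.428894) / (-2.128) = 0.539,   |z_2| = 0.539.
Moduli of all roots: 1.7438, 0.5390.
All moduli strictly greater than 1? No.
Verdict: Not invertible.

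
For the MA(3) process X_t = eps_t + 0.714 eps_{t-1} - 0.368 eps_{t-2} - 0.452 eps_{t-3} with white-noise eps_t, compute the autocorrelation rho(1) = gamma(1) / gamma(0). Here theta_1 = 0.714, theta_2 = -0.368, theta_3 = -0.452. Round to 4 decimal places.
\rho(1) = 0.3339

For an MA(q) process with theta_0 = 1, the autocovariance is
  gamma(k) = sigma^2 * sum_{i=0..q-k} theta_i * theta_{i+k},
and rho(k) = gamma(k) / gamma(0). Sigma^2 cancels.
  numerator   = (1)*(0.714) + (0.714)*(-0.368) + (-0.368)*(-0.452) = 0.617584.
  denominator = (1)^2 + (0.714)^2 + (-0.368)^2 + (-0.452)^2 = 1.849524.
  rho(1) = 0.617584 / 1.849524 = 0.3339.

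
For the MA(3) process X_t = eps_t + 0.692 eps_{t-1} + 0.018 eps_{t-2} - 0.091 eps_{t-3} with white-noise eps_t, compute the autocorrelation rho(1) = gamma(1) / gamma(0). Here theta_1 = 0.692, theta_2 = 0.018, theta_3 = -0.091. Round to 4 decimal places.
\rho(1) = 0.4725

For an MA(q) process with theta_0 = 1, the autocovariance is
  gamma(k) = sigma^2 * sum_{i=0..q-k} theta_i * theta_{i+k},
and rho(k) = gamma(k) / gamma(0). Sigma^2 cancels.
  numerator   = (1)*(0.692) + (0.692)*(0.018) + (0.018)*(-0.091) = 0.702818.
  denominator = (1)^2 + (0.692)^2 + (0.018)^2 + (-0.091)^2 = 1.487469.
  rho(1) = 0.702818 / 1.487469 = 0.4725.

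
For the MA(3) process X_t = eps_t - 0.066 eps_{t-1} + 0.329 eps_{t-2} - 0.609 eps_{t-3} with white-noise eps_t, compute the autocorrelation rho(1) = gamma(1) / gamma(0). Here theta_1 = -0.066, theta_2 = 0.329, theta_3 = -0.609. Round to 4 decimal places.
\rho(1) = -0.1942

For an MA(q) process with theta_0 = 1, the autocovariance is
  gamma(k) = sigma^2 * sum_{i=0..q-k} theta_i * theta_{i+k},
and rho(k) = gamma(k) / gamma(0). Sigma^2 cancels.
  numerator   = (1)*(-0.066) + (-0.066)*(0.329) + (0.329)*(-0.609) = -0.288075.
  denominator = (1)^2 + (-0.066)^2 + (0.329)^2 + (-0.609)^2 = 1.483478.
  rho(1) = -0.288075 / 1.483478 = -0.1942.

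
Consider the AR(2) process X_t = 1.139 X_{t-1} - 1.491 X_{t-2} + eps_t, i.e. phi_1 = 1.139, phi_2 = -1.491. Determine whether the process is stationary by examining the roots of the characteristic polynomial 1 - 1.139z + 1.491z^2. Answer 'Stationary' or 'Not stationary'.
\text{Not stationary}

The AR(p) characteristic polynomial is P(z) = 1 - 1.139z + 1.491z^2.
Stationarity requires all roots to lie outside the unit circle, i.e. |z| > 1 for every root.
Set 1 + (-1.139) z + (1.491) z^2 = 0, i.e. a z^2 + b z + c = 0 with a = 1.491, b = -1.139, c = 1.
Discriminant D = b^2 - 4ac = (-1.139)^2 - 4*(1.491)*1 = 1.297321 - (5.964) = -4.666679.
D < 0, so the roots are the complex-conjugate pair z = (-b +/- i sqrt(-D)) / (2a) = 0.382 +/- 0.7244i.
For a conjugate pair |z|^2 = z * conj(z) = (product of roots) = c/a = 1/(1.491) = 0.670691, so |z| = sqrt(0.670691) = 0.819 for both roots.
Moduli of all roots: 0.8190, 0.8190.
All moduli strictly greater than 1? No.
Verdict: Not stationary.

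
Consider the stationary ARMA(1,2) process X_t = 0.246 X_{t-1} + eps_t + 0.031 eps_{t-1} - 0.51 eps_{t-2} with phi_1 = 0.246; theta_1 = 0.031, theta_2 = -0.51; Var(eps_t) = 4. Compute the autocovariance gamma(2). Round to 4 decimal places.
\gamma(2) = -1.8376

Multiply the model equation by X_{t-k} and take expectations. With theta_0 = psi_0 = 1 and psi_j the MA(infinity) weights, this gives
  gamma(k) - sum_i phi_i gamma(k-i) = c_k,
  c_k = sigma^2 * sum_{j=k..q} theta_j psi_{j-k}   (c_k = 0 for k > q),
using gamma(-m) = gamma(m).
psi-weights needed (psi_j = theta_j + sum_i phi_i psi_{j-i}):
  psi_1 = theta_1 + phi_1 = 0.031 + (0.246) = 0.277
  psi_2 = theta_2 + phi_1 psi_1 = -0.51 + (0.246)(0.277) = -0.441858
Right-hand sides:
  c_0 = sigma^2 (1 + theta_1 psi_1 + theta_2 psi_2) = 4 * (1 + (0.031)(0.277) + (-0.51)(-0.441858)) = 4 * 1.233935 = 4.935738
  c_1 = sigma^2 (theta_1 + theta_2 psi_1) = 4 * (0.031 + (-0.51)(0.277)) = -0.44108
  c_2 = sigma^2 theta_2 = 4 * (-0.51) = -2.04
Equations for k = 0 and k = 1 (AR order 1):
  gamma(0) = phi_1 gamma(1) + c_0
  gamma(1) = phi_1 gamma(0) + c_1
Substituting the second into the first: gamma(0) (1 - phi_1^2) = c_0 + phi_1 c_1, so
  gamma(0) = (c_0 + phi_1 c_1) / (1 - phi_1^2) = (4.935738 + (0.246)(-0.44108)) / (1 - (0.246)^2) = 4.827233 / 0.939484 = 5.138174.
  gamma(1) = phi_1 gamma(0) + c_1 = (0.246)(5.138174) + (-0.44108) = 0.822911.
For k = 2: gamma(2) = phi_1 gamma(1) + c_2
  = (0.246)(0.822911) + (-2.04) = -1.837564.
Therefore gamma(2) = -1.8376 (to 4 decimal places).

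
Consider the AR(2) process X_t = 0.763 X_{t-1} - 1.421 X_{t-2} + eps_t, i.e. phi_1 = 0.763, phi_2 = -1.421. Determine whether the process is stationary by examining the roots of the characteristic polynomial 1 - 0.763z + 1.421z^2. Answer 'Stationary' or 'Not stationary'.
\text{Not stationary}

The AR(p) characteristic polynomial is P(z) = 1 - 0.763z + 1.421z^2.
Stationarity requires all roots to lie outside the unit circle, i.e. |z| > 1 for every root.
Set 1 + (-0.763) z + (1.421) z^2 = 0, i.e. a z^2 + b z + c = 0 with a = 1.421, b = -0.763, c = 1.
Discriminant D = b^2 - 4ac = (-0.763)^2 - 4*(1.421)*1 = 0.582169 - (5.684) = -5.101831.
D < 0, so the roots are the complex-conjugate pair z = (-b +/- i sqrt(-D)) / (2a) = 0.2685 +/- 0.7948i.
For a conjugate pair |z|^2 = z * conj(z) = (product of roots) = c/a = 1/(1.421) = 0.70373, so |z| = sqrt(0.70373) = 0.8389 for both roots.
Moduli of all roots: 0.8389, 0.8389.
All moduli strictly greater than 1? No.
Verdict: Not stationary.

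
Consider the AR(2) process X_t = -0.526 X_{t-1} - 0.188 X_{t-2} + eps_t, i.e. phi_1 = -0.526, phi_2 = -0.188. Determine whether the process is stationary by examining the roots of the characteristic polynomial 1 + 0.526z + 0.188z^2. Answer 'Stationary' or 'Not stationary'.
\text{Stationary}

The AR(p) characteristic polynomial is P(z) = 1 + 0.526z + 0.188z^2.
Stationarity requires all roots to lie outside the unit circle, i.e. |z| > 1 for every root.
Set 1 + (0.526) z + (0.188) z^2 = 0, i.e. a z^2 + b z + c = 0 with a = 0.188, b = 0.526, c = 1.
Discriminant D = b^2 - 4ac = (0.526)^2 - 4*(0.188)*1 = 0.276676 - (0.752) = -0.475324.
D < 0, so the roots are the complex-conjugate pair z = (-b +/- i sqrt(-D)) / (2a) = -1.3989 +/- 1.8336i.
For a conjugate pair |z|^2 = z * conj(z) = (product of roots) = c/a = 1/(0.188) = 5.319149, so |z| = sqrt(5.319149) = 2.3063 for both roots.
Moduli of all roots: 2.3063, 2.3063.
All moduli strictly greater than 1? Yes.
Verdict: Stationary.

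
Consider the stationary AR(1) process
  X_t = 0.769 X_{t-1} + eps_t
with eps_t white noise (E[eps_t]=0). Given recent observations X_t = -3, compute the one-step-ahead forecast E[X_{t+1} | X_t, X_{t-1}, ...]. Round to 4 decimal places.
E[X_{t+1} \mid \mathcal F_t] = -2.3070

For an AR(p) model X_t = c + sum_i phi_i X_{t-i} + eps_t, the
one-step-ahead conditional mean is
  E[X_{t+1} | X_t, ...] = c + sum_i phi_i X_{t+1-i}.
Substitute known values:
  E[X_{t+1} | ...] = (0.769) * (-3)
                   = -2.3070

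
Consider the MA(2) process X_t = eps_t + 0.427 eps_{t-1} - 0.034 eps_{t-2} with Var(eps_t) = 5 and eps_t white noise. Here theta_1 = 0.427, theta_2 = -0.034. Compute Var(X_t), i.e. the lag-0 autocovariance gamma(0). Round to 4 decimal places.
\gamma(0) = 5.9174

For an MA(q) process X_t = eps_t + sum_i theta_i eps_{t-i} with
Var(eps_t) = sigma^2, the variance is
  gamma(0) = sigma^2 * (1 + sum_i theta_i^2).
  sum_i theta_i^2 = (0.427)^2 + (-0.034)^2 = 0.182329 + 0.001156 = 0.183485.
  gamma(0) = 5 * (1 + 0.183485) = 5 * 1.183485 = 5.917425, which rounds to 5.9174.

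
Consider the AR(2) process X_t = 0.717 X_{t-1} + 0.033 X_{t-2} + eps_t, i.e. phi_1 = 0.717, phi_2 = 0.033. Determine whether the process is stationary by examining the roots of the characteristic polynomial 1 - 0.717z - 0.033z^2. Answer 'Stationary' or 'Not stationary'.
\text{Stationary}

The AR(p) characteristic polynomial is P(z) = 1 - 0.717z - 0.033z^2.
Stationarity requires all roots to lie outside the unit circle, i.e. |z| > 1 for every root.
Set 1 + (-0.717) z + (-0.033) z^2 = 0, i.e. a z^2 + b z + c = 0 with a = -0.033, b = -0.717, c = 1.
Discriminant D = b^2 - 4ac = (-0.717)^2 - 4*(-0.033)*1 = 0.514089 - (-0.132) = 0.646089.
D >= 0, so the roots are real: z = (-b +/- sqrt(D)) / (2a) = (0.717 +/- 0.803797) / (-0.066).
  z_1 = (0.717 + 0.803797) / (-0.066) = -23.0424,   |z_1| = 23.0424.
  z_2 = (0.717 - 0.803797) / (-0.066) = 1.3151,   |z_2| = 1.3151.
Moduli of all roots: 23.0424, 1.3151.
All moduli strictly greater than 1? Yes.
Verdict: Stationary.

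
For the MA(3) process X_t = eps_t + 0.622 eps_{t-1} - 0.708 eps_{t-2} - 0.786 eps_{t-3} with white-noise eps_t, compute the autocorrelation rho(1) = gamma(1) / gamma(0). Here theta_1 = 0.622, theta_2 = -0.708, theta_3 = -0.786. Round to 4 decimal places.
\rho(1) = 0.2945

For an MA(q) process with theta_0 = 1, the autocovariance is
  gamma(k) = sigma^2 * sum_{i=0..q-k} theta_i * theta_{i+k},
and rho(k) = gamma(k) / gamma(0). Sigma^2 cancels.
  numerator   = (1)*(0.622) + (0.622)*(-0.708) + (-0.708)*(-0.786) = 0.738112.
  denominator = (1)^2 + (0.622)^2 + (-0.708)^2 + (-0.786)^2 = 2.505944.
  rho(1) = 0.738112 / 2.505944 = 0.2945.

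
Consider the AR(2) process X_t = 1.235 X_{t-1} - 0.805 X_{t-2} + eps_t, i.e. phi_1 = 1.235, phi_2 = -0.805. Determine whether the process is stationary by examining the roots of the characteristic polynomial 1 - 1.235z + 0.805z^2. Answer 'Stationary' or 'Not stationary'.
\text{Stationary}

The AR(p) characteristic polynomial is P(z) = 1 - 1.235z + 0.805z^2.
Stationarity requires all roots to lie outside the unit circle, i.e. |z| > 1 for every root.
Set 1 + (-1.235) z + (0.805) z^2 = 0, i.e. a z^2 + b z + c = 0 with a = 0.805, b = -1.235, c = 1.
Discriminant D = b^2 - 4ac = (-1.235)^2 - 4*(0.805)*1 = 1.525225 - (3.22) = -1.694775.
D < 0, so the roots are the complex-conjugate pair z = (-b +/- i sqrt(-D)) / (2a) = 0.7671 +/- 0.8086i.
For a conjugate pair |z|^2 = z * conj(z) = (product of roots) = c/a = 1/(0.805) = 1.242236, so |z| = sqrt(1.242236) = 1.1146 for both roots.
Moduli of all roots: 1.1146, 1.1146.
All moduli strictly greater than 1? Yes.
Verdict: Stationary.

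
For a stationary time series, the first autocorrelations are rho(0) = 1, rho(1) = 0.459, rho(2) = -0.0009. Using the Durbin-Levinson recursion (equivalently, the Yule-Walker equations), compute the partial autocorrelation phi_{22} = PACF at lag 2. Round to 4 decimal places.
\phi_{22} = -0.2681

The PACF at lag k is phi_{kk}, the last component of the solution
to the Yule-Walker system G_k phi = r_k where
  (G_k)_{ij} = rho(|i - j|), (r_k)_i = rho(i), i,j = 1..k.
Equivalently, Durbin-Levinson gives phi_{kk} iteratively:
  phi_{11} = rho(1)
  phi_{kk} = [rho(k) - sum_{j=1..k-1} phi_{k-1,j} rho(k-j)]
            / [1 - sum_{j=1..k-1} phi_{k-1,j} rho(j)],
  phi_{k,j} = phi_{k-1,j} - phi_{kk} phi_{k-1,k-j},  j = 1..k-1.
Step k = 1:
  phi_11 = rho(1) = 0.459.
Step k = 2:
  phi_22 = [rho(2) - phi_11 rho(1)] / [1 - phi_11 rho(1)] = [-0.0009 - (0.459)(0.459)] / [1 - (0.459)(0.459)]
         = -0.211581 / 0.789319 = -0.2681.
Therefore phi_{22} = -0.2681.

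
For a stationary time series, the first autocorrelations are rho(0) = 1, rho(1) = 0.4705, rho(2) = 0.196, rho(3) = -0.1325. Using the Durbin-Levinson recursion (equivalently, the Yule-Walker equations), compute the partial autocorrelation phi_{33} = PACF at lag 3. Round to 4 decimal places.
\phi_{33} = -0.2731

The PACF at lag k is phi_{kk}, the last component of the solution
to the Yule-Walker system G_k phi = r_k where
  (G_k)_{ij} = rho(|i - j|), (r_k)_i = rho(i), i,j = 1..k.
Equivalently, Durbin-Levinson gives phi_{kk} iteratively:
  phi_{11} = rho(1)
  phi_{kk} = [rho(k) - sum_{j=1..k-1} phi_{k-1,j} rho(k-j)]
            / [1 - sum_{j=1..k-1} phi_{k-1,j} rho(j)],
  phi_{k,j} = phi_{k-1,j} - phi_{kk} phi_{k-1,k-j},  j = 1..k-1.
Step k = 1:
  phi_11 = rho(1) = 0.4705.
Step k = 2:
  phi_22 = [rho(2) - phi_11 rho(1)] / [1 - phi_11 rho(1)] = [0.196 - (0.4705)(0.4705)] / [1 - (0.4705)(0.4705)]
         = -0.02537025 / 0.77862975 = -0.032583.
  Update: phi_21 = phi_11 - phi_22 phi_11 = 0.4705 - (-0.032583)(0.4705) = 0.48583.
Step k = 3:
  phi_33 = [rho(3) - phi_21 rho(2) - phi_22 rho(1)] / [1 - phi_21 rho(1) - phi_22 rho(2)]
    numerator   = -0.1325 - (0.48583)(0.196) - (-0.032583)(0.4705) = -0.21239236
    denominator = 1 - (0.48583)(0.4705) - (-0.032583)(0.196) = 0.77780311
  phi_33 = -0.21239236 / 0.77780311 = -0.2731.
Therefore phi_{33} = -0.2731.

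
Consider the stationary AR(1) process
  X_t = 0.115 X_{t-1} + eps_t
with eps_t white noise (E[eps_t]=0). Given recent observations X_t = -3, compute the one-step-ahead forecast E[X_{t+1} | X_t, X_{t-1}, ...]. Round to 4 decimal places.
E[X_{t+1} \mid \mathcal F_t] = -0.3450

For an AR(p) model X_t = c + sum_i phi_i X_{t-i} + eps_t, the
one-step-ahead conditional mean is
  E[X_{t+1} | X_t, ...] = c + sum_i phi_i X_{t+1-i}.
Substitute known values:
  E[X_{t+1} | ...] = (0.115) * (-3)
                   = -0.3450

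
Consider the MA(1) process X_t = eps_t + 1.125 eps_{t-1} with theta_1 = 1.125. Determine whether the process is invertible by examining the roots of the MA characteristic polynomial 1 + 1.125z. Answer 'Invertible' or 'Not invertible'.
\text{Not invertible}

The MA(q) characteristic polynomial is P(z) = 1 + 1.125z.
Invertibility requires all roots to lie outside the unit circle, i.e. |z| > 1 for every root.
This is linear in z: 1 + (1.125) z = 0  =>  z = -1/(1.125) = -0.888889,  |z| = 0.888889.
Moduli of all roots: 0.8889.
All moduli strictly greater than 1? No.
Verdict: Not invertible.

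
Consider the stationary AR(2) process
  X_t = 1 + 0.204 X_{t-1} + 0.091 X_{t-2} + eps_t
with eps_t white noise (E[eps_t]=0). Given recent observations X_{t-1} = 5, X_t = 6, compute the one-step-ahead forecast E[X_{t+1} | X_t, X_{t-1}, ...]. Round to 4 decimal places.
E[X_{t+1} \mid \mathcal F_t] = 2.6790

For an AR(p) model X_t = c + sum_i phi_i X_{t-i} + eps_t, the
one-step-ahead conditional mean is
  E[X_{t+1} | X_t, ...] = c + sum_i phi_i X_{t+1-i}.
Substitute known values:
  E[X_{t+1} | ...] = 1 + (0.204) * (6) + (0.091) * (5)
                   = 2.6790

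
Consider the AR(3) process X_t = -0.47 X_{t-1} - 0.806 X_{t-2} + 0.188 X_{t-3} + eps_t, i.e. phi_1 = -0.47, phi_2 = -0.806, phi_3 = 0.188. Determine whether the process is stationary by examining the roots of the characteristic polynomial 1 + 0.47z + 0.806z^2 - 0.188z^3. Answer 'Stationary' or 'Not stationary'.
\text{Stationary}

The AR(p) characteristic polynomial is P(z) = 1 + 0.47z + 0.806z^2 - 0.188z^3.
Stationarity requires all roots to lie outside the unit circle, i.e. |z| > 1 for every root.
Degree 3: look for a simple real root z0 first, then factor out (1 - z/z0) and solve the remaining quadratic.
Testing z0 = 5: P(5) = 1 + (0.47)(5) + (0.806)(5)^2 + (-0.188)(5)^3
  = 1 + (2.35) + (20.15) + (-23.5) = 0.  So z_0 = 5 is a root, |z_0| = 5.
Divide out the factor (1 - 0.2 z) = (1 - z/z0) (since 1/z0 = 0.2):
  P(z) = (1 - 0.2 z)(1 + (0.67) z + (0.94) z^2)
  [check: z-coef 0.67 - (0.2) = 0.47; z^2-coef 0.94 - (0.2)(0.67) = 0.806; z^3-coef -(0.2)(0.94) = -0.188.]
Remaining roots from the quadratic factor 1 + (0.67) z + (0.94) z^2:
  Set 1 + (0.67) z + (0.94) z^2 = 0, i.e. a z^2 + b z + c = 0 with a = 0.94, b = 0.67, c = 1.
  Discriminant D = b^2 - 4ac = (0.67)^2 - 4*(0.94)*1 = 0.4489 - (3.76) = -3.3111.
  D < 0, so the roots are the complex-conjugate pair z = (-b +/- i sqrt(-D)) / (2a) = -0.3564 +/- 0.9679i.
  For a conjugate pair |z|^2 = z * conj(z) = (product of roots) = c/a = 1/(0.94) = 1.06383, so |z| = sqrt(1.06383) = 1.0314 for both roots.
Moduli of all roots: 5.0000, 1.0314, 1.0314.
All moduli strictly greater than 1? Yes.
Verdict: Stationary.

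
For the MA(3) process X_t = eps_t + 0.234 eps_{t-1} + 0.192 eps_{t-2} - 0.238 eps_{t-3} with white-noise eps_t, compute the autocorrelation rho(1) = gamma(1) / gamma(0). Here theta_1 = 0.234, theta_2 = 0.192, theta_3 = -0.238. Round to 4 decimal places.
\rho(1) = 0.2031

For an MA(q) process with theta_0 = 1, the autocovariance is
  gamma(k) = sigma^2 * sum_{i=0..q-k} theta_i * theta_{i+k},
and rho(k) = gamma(k) / gamma(0). Sigma^2 cancels.
  numerator   = (1)*(0.234) + (0.234)*(0.192) + (0.192)*(-0.238) = 0.233232.
  denominator = (1)^2 + (0.234)^2 + (0.192)^2 + (-0.238)^2 = 1.148264.
  rho(1) = 0.233232 / 1.148264 = 0.2031.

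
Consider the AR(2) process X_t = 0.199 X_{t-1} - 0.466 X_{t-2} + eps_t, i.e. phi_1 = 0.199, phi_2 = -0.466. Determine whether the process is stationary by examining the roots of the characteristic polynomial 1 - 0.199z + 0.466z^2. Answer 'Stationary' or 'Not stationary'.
\text{Stationary}

The AR(p) characteristic polynomial is P(z) = 1 - 0.199z + 0.466z^2.
Stationarity requires all roots to lie outside the unit circle, i.e. |z| > 1 for every root.
Set 1 + (-0.199) z + (0.466) z^2 = 0, i.e. a z^2 + b z + c = 0 with a = 0.466, b = -0.199, c = 1.
Discriminant D = b^2 - 4ac = (-0.199)^2 - 4*(0.466)*1 = 0.039601 - (1.864) = -1.824399.
D < 0, so the roots are the complex-conjugate pair z = (-b +/- i sqrt(-D)) / (2a) = 0.2135 +/- 1.4493i.
For a conjugate pair |z|^2 = z * conj(z) = (product of roots) = c/a = 1/(0.466) = 2.145923, so |z| = sqrt(2.145923) = 1.4649 for both roots.
Moduli of all roots: 1.4649, 1.4649.
All moduli strictly greater than 1? Yes.
Verdict: Stationary.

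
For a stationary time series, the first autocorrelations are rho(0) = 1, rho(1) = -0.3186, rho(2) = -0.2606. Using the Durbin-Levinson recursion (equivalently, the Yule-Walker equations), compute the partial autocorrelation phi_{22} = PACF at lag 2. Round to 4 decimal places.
\phi_{22} = -0.4030

The PACF at lag k is phi_{kk}, the last component of the solution
to the Yule-Walker system G_k phi = r_k where
  (G_k)_{ij} = rho(|i - j|), (r_k)_i = rho(i), i,j = 1..k.
Equivalently, Durbin-Levinson gives phi_{kk} iteratively:
  phi_{11} = rho(1)
  phi_{kk} = [rho(k) - sum_{j=1..k-1} phi_{k-1,j} rho(k-j)]
            / [1 - sum_{j=1..k-1} phi_{k-1,j} rho(j)],
  phi_{k,j} = phi_{k-1,j} - phi_{kk} phi_{k-1,k-j},  j = 1..k-1.
Step k = 1:
  phi_11 = rho(1) = -0.3186.
Step k = 2:
  phi_22 = [rho(2) - phi_11 rho(1)] / [1 - phi_11 rho(1)] = [-0.2606 - (-0.3186)(-0.3186)] / [1 - (-0.3186)(-0.3186)]
         = -0.36210596 / 0.89849404 = -0.403.
Therefore phi_{22} = -0.4030.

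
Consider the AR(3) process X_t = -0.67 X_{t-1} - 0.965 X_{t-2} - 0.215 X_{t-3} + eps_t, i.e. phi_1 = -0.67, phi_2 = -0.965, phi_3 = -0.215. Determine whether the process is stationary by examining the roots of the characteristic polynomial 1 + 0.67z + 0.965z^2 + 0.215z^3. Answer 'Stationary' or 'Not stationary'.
\text{Stationary}

The AR(p) characteristic polynomial is P(z) = 1 + 0.67z + 0.965z^2 + 0.215z^3.
Stationarity requires all roots to lie outside the unit circle, i.e. |z| > 1 for every root.
Degree 3: look for a simple real root z0 first, then factor out (1 - z/z0) and solve the remaining quadratic.
Testing z0 = -4: P(-4) = 1 + (0.67)(-4) + (0.965)(-4)^2 + (0.215)(-4)^3
  = 1 + (-2.68) + (15.44) + (-13.76) = 0.  So z_0 = -4 is a root, |z_0| = 4.
Divide out the factor (1 + 0.25 z) = (1 - z/z0) (since 1/z0 = -0.25):
  P(z) = (1 + 0.25 z)(1 + (0.42) z + (0.86) z^2)
  [check: z-coef 0.42 - (-0.25) = 0.67; z^2-coef 0.86 - (-0.25)(0.42) = 0.965; z^3-coef -(-0.25)(0.86) = 0.215.]
Remaining roots from the quadratic factor 1 + (0.42) z + (0.86) z^2:
  Set 1 + (0.42) z + (0.86) z^2 = 0, i.e. a z^2 + b z + c = 0 with a = 0.86, b = 0.42, c = 1.
  Discriminant D = b^2 - 4ac = (0.42)^2 - 4*(0.86)*1 = 0.1764 - (3.44) = -3.2636.
  D < 0, so the roots are the complex-conjugate pair z = (-b +/- i sqrt(-D)) / (2a) = -0.2442 +/- 1.0503i.
  For a conjugate pair |z|^2 = z * conj(z) = (product of roots) = c/a = 1/(0.86) = 1.162791, so |z| = sqrt(1.162791) = 1.0783 for both roots.
Moduli of all roots: 4.0000, 1.0783, 1.0783.
All moduli strictly greater than 1? Yes.
Verdict: Stationary.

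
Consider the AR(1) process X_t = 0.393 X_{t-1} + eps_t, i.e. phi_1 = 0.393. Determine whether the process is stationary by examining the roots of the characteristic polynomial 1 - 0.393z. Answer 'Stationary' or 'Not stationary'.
\text{Stationary}

The AR(p) characteristic polynomial is P(z) = 1 - 0.393z.
Stationarity requires all roots to lie outside the unit circle, i.e. |z| > 1 for every root.
This is linear in z: 1 + (-0.393) z = 0  =>  z = -1/(-0.393) = 2.544529,  |z| = 2.544529.
Moduli of all roots: 2.5445.
All moduli strictly greater than 1? Yes.
Verdict: Stationary.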